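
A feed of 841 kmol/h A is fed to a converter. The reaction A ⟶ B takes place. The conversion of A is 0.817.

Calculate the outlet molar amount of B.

A reacted = 0.817 × 841 = 687.1 kmol/h; ν_A = −1, so ξ = 687.1/1 = 687.1 kmol/h.
Outlet amounts (n = n₀ + ν ξ):
  A: 841 − 1(687.1) = 153.9
  B: 0 + 1(687.1) = 687.1

687 kmol/h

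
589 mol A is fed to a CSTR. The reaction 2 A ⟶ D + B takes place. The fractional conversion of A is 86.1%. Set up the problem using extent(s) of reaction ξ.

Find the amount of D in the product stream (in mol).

A reacted = 0.861 × 589 = 507.1 mol; ν_A = −2, so ξ = 507.1/2 = 253.6 mol.
Outlet amounts (n = n₀ + ν ξ):
  A: 589 − 2(253.6) = 81.87
  D: 0 + 1(253.6) = 253.6
  B: 0 + 1(253.6) = 253.6

254 mol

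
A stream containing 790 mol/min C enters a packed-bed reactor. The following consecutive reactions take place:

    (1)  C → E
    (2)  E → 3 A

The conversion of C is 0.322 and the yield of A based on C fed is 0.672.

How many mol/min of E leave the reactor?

Conversion of C: C consumed = 1ξ₁ = 0.322 × 790 → ξ₁ = 254.4 mol/min.
Yield of A: 3ξ₂ / 790 = 0.672 → ξ₂ = 177 mol/min.
Outlet amounts (n = n₀ + Σ ν·ξ):
  C: 790 − 1(254.4) = 535.6
  E: 0 + 1(254.4) − 1(177) = 77.42
  A: 0 + 3(177) = 530.9

77.4 mol/min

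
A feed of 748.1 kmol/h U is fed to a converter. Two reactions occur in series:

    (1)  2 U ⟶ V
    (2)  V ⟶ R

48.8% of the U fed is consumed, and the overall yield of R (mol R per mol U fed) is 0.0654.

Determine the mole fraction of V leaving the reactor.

Conversion of U: U consumed = 2ξ₁ = 0.488 × 748.1 → ξ₁ = 182.5 kmol/h.
Yield of R: 1ξ₂ / 748.1 = 0.0654 → ξ₂ = 48.93 kmol/h.
Outlet amounts (n = n₀ + Σ ν·ξ):
  U: 748.1 − 2(182.5) = 383
  V: 0 + 1(182.5) − 1(48.93) = 133.6
  R: 0 + 1(48.93) = 48.93
Total out = 565.6 kmol/h; y_V = 133.6 / 565.6 = 0.2362.

0.236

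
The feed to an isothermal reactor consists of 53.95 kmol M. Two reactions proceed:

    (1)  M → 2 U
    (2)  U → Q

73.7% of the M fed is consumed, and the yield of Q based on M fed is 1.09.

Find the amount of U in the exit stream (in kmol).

Conversion of M: M consumed = 1ξ₁ = 0.737 × 53.95 → ξ₁ = 39.76 kmol.
Yield of Q: 1ξ₂ / 53.95 = 1.09 → ξ₂ = 58.81 kmol.
Outlet amounts (n = n₀ + Σ ν·ξ):
  M: 53.95 − 1(39.76) = 14.19
  U: 0 + 2(39.76) − 1(58.81) = 20.72
  Q: 0 + 1(58.81) = 58.81

20.7 kmol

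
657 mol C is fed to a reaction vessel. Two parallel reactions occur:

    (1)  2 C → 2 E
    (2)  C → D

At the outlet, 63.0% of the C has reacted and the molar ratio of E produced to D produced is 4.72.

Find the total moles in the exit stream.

657 mol

Conversion of C: C consumed = 0.63 × 657 = 413.9 mol = 2ξ₁ + 1ξ₂.
Selectivity: 2ξ₁ / (1ξ₂) = 4.72 → ξ₁ = 2.36 ξ₂.
Substitute: (2·2.36 + 1) ξ₂ = 413.9 → ξ₂ = 72.36 mol, ξ₁ = 170.8 mol.
Outlet amounts (n = n₀ + Σ ν·ξ):
  C: 657 − 2(170.8) − 1(72.36) = 243.1
  E: 0 + 2(170.8) = 341.5
  D: 0 + 1(72.36) = 72.36
Total out = 243.1 + 341.5 + 72.36 = 657 mol.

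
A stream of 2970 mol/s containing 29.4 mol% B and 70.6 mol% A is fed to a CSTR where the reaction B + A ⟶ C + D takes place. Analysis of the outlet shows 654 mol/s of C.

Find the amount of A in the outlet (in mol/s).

1440 mol/s

For C: n = n₀ + 1ξ → 654 = 0 + 1ξ, giving ξ = 654 mol/s.
Outlet amounts (n = n₀ + ν ξ):
  B: 873.2 − 1(654) = 219.2
  A: 2097 − 1(654) = 1443
  C: 0 + 1(654) = 654
  D: 0 + 1(654) = 654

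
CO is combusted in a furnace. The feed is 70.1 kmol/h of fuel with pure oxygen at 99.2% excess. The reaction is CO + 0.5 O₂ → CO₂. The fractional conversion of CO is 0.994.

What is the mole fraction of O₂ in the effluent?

0.333

Stoichiometric O₂ = 0.5 × 70.1 = 35.05 kmol/h; O₂ fed = 35.05 × 1.992 = 69.82 kmol/h.
Fuel reacted = 0.994 × 70.1 → ξ = 69.68 kmol/h.
Outlet (n = n₀ + ν ξ):
  CO: 70.1 − 1(69.68) = 0.4206
  O₂: 69.82 − 0.5(69.68) = 34.98
  CO₂: 0 + 1(69.68) = 69.68
Total out = 105.1 kmol/h; y_O₂ = 34.98 / 105.1 = 0.3329.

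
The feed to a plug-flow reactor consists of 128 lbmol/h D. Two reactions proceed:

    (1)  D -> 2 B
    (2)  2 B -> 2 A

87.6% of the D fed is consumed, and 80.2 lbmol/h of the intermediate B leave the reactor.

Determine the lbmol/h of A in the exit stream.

Conversion of D: D consumed = 1ξ₁ = 0.876 × 128 → ξ₁ = 112.1 lbmol/h.
B balance: n_B = 0 + 2ξ₁ − 2ξ₂ = 80.2 → ξ₂ = (2·112.1 − 80.2)/2 = 72.03 lbmol/h.
Outlet amounts (n = n₀ + Σ ν·ξ):
  D: 128 − 1(112.1) = 15.87
  B: 0 + 2(112.1) − 2(72.03) = 80.2
  A: 0 + 2(72.03) = 144.1

144 lbmol/h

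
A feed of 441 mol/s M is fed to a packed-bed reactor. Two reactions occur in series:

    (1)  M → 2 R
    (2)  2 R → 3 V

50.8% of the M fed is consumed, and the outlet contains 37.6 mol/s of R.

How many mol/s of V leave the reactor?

Conversion of M: M consumed = 1ξ₁ = 0.508 × 441 → ξ₁ = 224 mol/s.
R balance: n_R = 0 + 2ξ₁ − 2ξ₂ = 37.6 → ξ₂ = (2·224 − 37.6)/2 = 205.2 mol/s.
Outlet amounts (n = n₀ + Σ ν·ξ):
  M: 441 − 1(224) = 217
  R: 0 + 2(224) − 2(205.2) = 37.6
  V: 0 + 3(205.2) = 615.7

616 mol/s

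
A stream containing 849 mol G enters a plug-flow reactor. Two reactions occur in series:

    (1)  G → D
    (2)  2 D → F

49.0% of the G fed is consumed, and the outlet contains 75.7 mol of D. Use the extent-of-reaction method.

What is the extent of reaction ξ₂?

ξ₂ = 170 mol

Conversion of G: G consumed = 1ξ₁ = 0.49 × 849 → ξ₁ = 416 mol.
D balance: n_D = 0 + 1ξ₁ − 2ξ₂ = 75.7 → ξ₂ = (1·416 − 75.7)/2 = 170.2 mol.
Outlet amounts (n = n₀ + Σ ν·ξ):
  G: 849 − 1(416) = 433
  D: 0 + 1(416) − 2(170.2) = 75.7
  F: 0 + 1(170.2) = 170.2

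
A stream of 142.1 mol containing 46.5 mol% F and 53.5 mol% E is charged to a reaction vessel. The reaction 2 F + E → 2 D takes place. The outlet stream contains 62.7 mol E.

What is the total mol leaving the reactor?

For E: n = n₀ − 1ξ → 62.7 = 76.02 − 1ξ, giving ξ = 13.32 mol.
Outlet amounts (n = n₀ + ν ξ):
  F: 66.08 − 2(13.32) = 39.43
  E: 76.02 − 1(13.32) = 62.7
  D: 0 + 2(13.32) = 26.65
Total out = 39.43 + 62.7 + 26.65 = 128.8 mol.

129 mol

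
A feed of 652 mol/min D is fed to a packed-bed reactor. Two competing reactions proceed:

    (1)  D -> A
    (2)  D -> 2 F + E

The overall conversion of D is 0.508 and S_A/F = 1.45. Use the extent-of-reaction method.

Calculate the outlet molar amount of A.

246 mol/min

Conversion of D: D consumed = 0.508 × 652 = 331.2 mol/min = 1ξ₁ + 1ξ₂.
Selectivity: 1ξ₁ / (2ξ₂) = 1.45 → ξ₁ = 2.9 ξ₂.
Substitute: (1·2.9 + 1) ξ₂ = 331.2 → ξ₂ = 84.93 mol/min, ξ₁ = 246.3 mol/min.
Outlet amounts (n = n₀ + Σ ν·ξ):
  D: 652 − 1(246.3) − 1(84.93) = 320.8
  A: 0 + 1(246.3) = 246.3
  F: 0 + 2(84.93) = 169.9
  E: 0 + 1(84.93) = 84.93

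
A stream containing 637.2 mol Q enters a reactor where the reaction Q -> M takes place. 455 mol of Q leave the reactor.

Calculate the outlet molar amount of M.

182 mol

For Q: n = n₀ − 1ξ → 455 = 637.2 − 1ξ, giving ξ = 182.2 mol.
Outlet amounts (n = n₀ + ν ξ):
  Q: 637.2 − 1(182.2) = 455
  M: 0 + 1(182.2) = 182.2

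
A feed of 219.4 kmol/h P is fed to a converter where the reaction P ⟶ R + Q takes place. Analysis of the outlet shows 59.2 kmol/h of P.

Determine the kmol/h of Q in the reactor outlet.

For P: n = n₀ − 1ξ → 59.2 = 219.4 − 1ξ, giving ξ = 160.2 kmol/h.
Outlet amounts (n = n₀ + ν ξ):
  P: 219.4 − 1(160.2) = 59.2
  R: 0 + 1(160.2) = 160.2
  Q: 0 + 1(160.2) = 160.2

160 kmol/h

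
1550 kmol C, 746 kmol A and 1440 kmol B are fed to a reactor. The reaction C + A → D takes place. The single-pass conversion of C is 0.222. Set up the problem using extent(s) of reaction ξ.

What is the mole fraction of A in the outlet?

C reacted = 0.222 × 1550 = 344.1 kmol; ν_C = −1, so ξ = 344.1/1 = 344.1 kmol.
Outlet amounts (n = n₀ + ν ξ):
  C: 1550 − 1(344.1) = 1206
  A: 746 − 1(344.1) = 401.9
  D: 0 + 1(344.1) = 344.1
  B: 1440 (inert)
Total out = 3392 kmol; y_A = 401.9 / 3392 = 0.1185.

0.118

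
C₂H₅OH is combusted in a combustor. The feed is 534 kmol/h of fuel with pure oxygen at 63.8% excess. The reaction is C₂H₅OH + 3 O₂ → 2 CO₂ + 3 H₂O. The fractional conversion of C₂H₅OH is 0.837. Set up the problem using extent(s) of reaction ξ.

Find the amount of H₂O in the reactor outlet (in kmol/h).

Stoichiometric O₂ = 3 × 534 = 1602 kmol/h; O₂ fed = 1602 × 1.638 = 2624 kmol/h.
Fuel reacted = 0.837 × 534 → ξ = 447 kmol/h.
Outlet (n = n₀ + ν ξ):
  C₂H₅OH: 534 − 1(447) = 87.04
  O₂: 2624 − 3(447) = 1283
  CO₂: 0 + 2(447) = 893.9
  H₂O: 0 + 3(447) = 1341

1340 kmol/h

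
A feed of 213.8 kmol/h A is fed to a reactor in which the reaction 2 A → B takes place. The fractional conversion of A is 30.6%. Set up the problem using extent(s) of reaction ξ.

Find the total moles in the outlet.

181 kmol/h

A reacted = 0.306 × 213.8 = 65.42 kmol/h; ν_A = −2, so ξ = 65.42/2 = 32.71 kmol/h.
Outlet amounts (n = n₀ + ν ξ):
  A: 213.8 − 2(32.71) = 148.4
  B: 0 + 1(32.71) = 32.71
Total out = 148.4 + 32.71 = 181.1 kmol/h.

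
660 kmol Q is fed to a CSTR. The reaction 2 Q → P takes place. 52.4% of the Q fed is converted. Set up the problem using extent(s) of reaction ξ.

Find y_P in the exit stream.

0.355

Q reacted = 0.524 × 660 = 345.8 kmol; ν_Q = −2, so ξ = 345.8/2 = 172.9 kmol.
Outlet amounts (n = n₀ + ν ξ):
  Q: 660 − 2(172.9) = 314.2
  P: 0 + 1(172.9) = 172.9
Total out = 487.1 kmol; y_P = 172.9 / 487.1 = 0.355.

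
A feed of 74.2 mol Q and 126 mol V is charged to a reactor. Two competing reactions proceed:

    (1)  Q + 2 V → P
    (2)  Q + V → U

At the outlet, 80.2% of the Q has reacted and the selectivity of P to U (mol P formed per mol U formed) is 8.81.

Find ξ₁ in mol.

Conversion of Q: Q consumed = 0.802 × 74.2 = 59.51 mol = 1ξ₁ + 1ξ₂.
Selectivity: 1ξ₁ / (1ξ₂) = 8.81 → ξ₁ = 8.81 ξ₂.
Substitute: (1·8.81 + 1) ξ₂ = 59.51 → ξ₂ = 6.066 mol, ξ₁ = 53.44 mol.
Outlet amounts (n = n₀ + Σ ν·ξ):
  Q: 74.2 − 1(53.44) − 1(6.066) = 14.69
  V: 126 − 2(53.44) − 1(6.066) = 13.05
  P: 0 + 1(53.44) = 53.44
  U: 0 + 1(6.066) = 6.066

ξ₁ = 53.4 mol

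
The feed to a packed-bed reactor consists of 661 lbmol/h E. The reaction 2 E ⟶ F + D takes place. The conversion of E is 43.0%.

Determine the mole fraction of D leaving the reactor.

E reacted = 0.43 × 661 = 284.2 lbmol/h; ν_E = −2, so ξ = 284.2/2 = 142.1 lbmol/h.
Outlet amounts (n = n₀ + ν ξ):
  E: 661 − 2(142.1) = 376.8
  F: 0 + 1(142.1) = 142.1
  D: 0 + 1(142.1) = 142.1
Total out = 661 lbmol/h; y_D = 142.1 / 661 = 0.215.

0.215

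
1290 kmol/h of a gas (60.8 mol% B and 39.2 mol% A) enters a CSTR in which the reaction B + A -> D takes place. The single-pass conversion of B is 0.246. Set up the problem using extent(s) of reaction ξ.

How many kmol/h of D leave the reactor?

193 kmol/h

B reacted = 0.246 × 784.3 = 192.9 kmol/h; ν_B = −1, so ξ = 192.9/1 = 192.9 kmol/h.
Outlet amounts (n = n₀ + ν ξ):
  B: 784.3 − 1(192.9) = 591.4
  A: 505.7 − 1(192.9) = 312.7
  D: 0 + 1(192.9) = 192.9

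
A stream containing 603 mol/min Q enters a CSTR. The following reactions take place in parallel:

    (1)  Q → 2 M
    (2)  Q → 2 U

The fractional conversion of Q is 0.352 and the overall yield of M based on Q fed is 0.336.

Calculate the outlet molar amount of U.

222 mol/min

Yield of M: 2ξ₁ / 603 = 0.336 → ξ₁ = 101.3 mol/min.
Conversion of Q: 1ξ₁ + 1ξ₂ = 0.352 × 603 = 212.3 → ξ₂ = 111 mol/min.
Outlet amounts (n = n₀ + Σ ν·ξ):
  Q: 603 − 1(101.3) − 1(111) = 390.7
  M: 0 + 2(101.3) = 202.6
  U: 0 + 2(111) = 221.9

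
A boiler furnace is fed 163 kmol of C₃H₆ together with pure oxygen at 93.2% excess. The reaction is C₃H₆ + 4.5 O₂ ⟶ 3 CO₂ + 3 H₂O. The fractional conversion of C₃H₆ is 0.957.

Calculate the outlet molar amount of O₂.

Stoichiometric O₂ = 4.5 × 163 = 733.5 kmol; O₂ fed = 733.5 × 1.932 = 1417 kmol.
Fuel reacted = 0.957 × 163 → ξ = 156 kmol.
Outlet (n = n₀ + ν ξ):
  C₃H₆: 163 − 1(156) = 7.009
  O₂: 1417 − 4.5(156) = 715.2
  CO₂: 0 + 3(156) = 468
  H₂O: 0 + 3(156) = 468

715 kmol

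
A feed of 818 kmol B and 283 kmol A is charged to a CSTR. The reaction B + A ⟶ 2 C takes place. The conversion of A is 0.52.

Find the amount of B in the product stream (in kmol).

671 kmol

A reacted = 0.52 × 283 = 147.2 kmol; ν_A = −1, so ξ = 147.2/1 = 147.2 kmol.
Outlet amounts (n = n₀ + ν ξ):
  B: 818 − 1(147.2) = 670.8
  A: 283 − 1(147.2) = 135.8
  C: 0 + 2(147.2) = 294.3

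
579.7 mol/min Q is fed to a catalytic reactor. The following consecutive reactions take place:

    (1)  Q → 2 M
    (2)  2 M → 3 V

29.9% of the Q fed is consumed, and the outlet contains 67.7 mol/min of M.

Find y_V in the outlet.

Conversion of Q: Q consumed = 1ξ₁ = 0.299 × 579.7 → ξ₁ = 173.3 mol/min.
M balance: n_M = 0 + 2ξ₁ − 2ξ₂ = 67.7 → ξ₂ = (2·173.3 − 67.7)/2 = 139.5 mol/min.
Outlet amounts (n = n₀ + Σ ν·ξ):
  Q: 579.7 − 1(173.3) = 406.4
  M: 0 + 2(173.3) − 2(139.5) = 67.7
  V: 0 + 3(139.5) = 418.4
Total out = 892.5 mol/min; y_V = 418.4 / 892.5 = 0.4688.

0.469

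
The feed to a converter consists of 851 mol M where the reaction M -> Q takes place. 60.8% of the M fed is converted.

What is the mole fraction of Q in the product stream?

M reacted = 0.608 × 851 = 517.4 mol; ν_M = −1, so ξ = 517.4/1 = 517.4 mol.
Outlet amounts (n = n₀ + ν ξ):
  M: 851 − 1(517.4) = 333.6
  Q: 0 + 1(517.4) = 517.4
Total out = 851 mol; y_Q = 517.4 / 851 = 0.608.

0.608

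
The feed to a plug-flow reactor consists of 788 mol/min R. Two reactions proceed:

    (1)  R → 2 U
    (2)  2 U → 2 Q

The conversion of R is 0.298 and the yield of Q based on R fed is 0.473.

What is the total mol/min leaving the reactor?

1020 mol/min

Conversion of R: R consumed = 1ξ₁ = 0.298 × 788 → ξ₁ = 234.8 mol/min.
Yield of Q: 2ξ₂ / 788 = 0.473 → ξ₂ = 186.4 mol/min.
Outlet amounts (n = n₀ + Σ ν·ξ):
  R: 788 − 1(234.8) = 553.2
  U: 0 + 2(234.8) − 2(186.4) = 96.92
  Q: 0 + 2(186.4) = 372.7
Total out = 553.2 + 96.92 + 372.7 = 1023 mol/min.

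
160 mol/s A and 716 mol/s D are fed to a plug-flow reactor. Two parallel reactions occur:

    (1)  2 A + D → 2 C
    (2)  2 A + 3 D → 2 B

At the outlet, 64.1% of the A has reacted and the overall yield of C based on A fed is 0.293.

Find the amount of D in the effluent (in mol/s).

609 mol/s

Yield of C: 2ξ₁ / 160 = 0.293 → ξ₁ = 23.44 mol/s.
Conversion of A: 2ξ₁ + 2ξ₂ = 0.641 × 160 = 102.6 → ξ₂ = 27.84 mol/s.
Outlet amounts (n = n₀ + Σ ν·ξ):
  A: 160 − 2(23.44) − 2(27.84) = 57.44
  D: 716 − 1(23.44) − 3(27.84) = 609
  C: 0 + 2(23.44) = 46.88
  B: 0 + 2(27.84) = 55.68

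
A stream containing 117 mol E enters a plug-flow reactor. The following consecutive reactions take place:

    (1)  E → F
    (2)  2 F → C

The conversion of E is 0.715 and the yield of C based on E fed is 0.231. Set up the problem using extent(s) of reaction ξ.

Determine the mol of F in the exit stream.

29.6 mol

Conversion of E: E consumed = 1ξ₁ = 0.715 × 117 → ξ₁ = 83.66 mol.
Yield of C: 1ξ₂ / 117 = 0.231 → ξ₂ = 27.03 mol.
Outlet amounts (n = n₀ + Σ ν·ξ):
  E: 117 − 1(83.66) = 33.34
  F: 0 + 1(83.66) − 2(27.03) = 29.6
  C: 0 + 1(27.03) = 27.03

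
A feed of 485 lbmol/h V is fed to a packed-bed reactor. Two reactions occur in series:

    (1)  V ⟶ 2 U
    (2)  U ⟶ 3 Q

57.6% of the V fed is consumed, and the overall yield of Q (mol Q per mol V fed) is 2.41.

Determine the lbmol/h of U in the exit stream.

Conversion of V: V consumed = 1ξ₁ = 0.576 × 485 → ξ₁ = 279.4 lbmol/h.
Yield of Q: 3ξ₂ / 485 = 2.41 → ξ₂ = 389.6 lbmol/h.
Outlet amounts (n = n₀ + Σ ν·ξ):
  V: 485 − 1(279.4) = 205.6
  U: 0 + 2(279.4) − 1(389.6) = 169.1
  Q: 0 + 3(389.6) = 1169

169 lbmol/h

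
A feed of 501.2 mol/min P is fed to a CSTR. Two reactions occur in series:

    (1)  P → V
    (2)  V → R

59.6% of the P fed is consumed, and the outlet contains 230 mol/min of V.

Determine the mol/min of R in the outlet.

Conversion of P: P consumed = 1ξ₁ = 0.596 × 501.2 → ξ₁ = 298.7 mol/min.
V balance: n_V = 0 + 1ξ₁ − 1ξ₂ = 230 → ξ₂ = (1·298.7 − 230)/1 = 68.72 mol/min.
Outlet amounts (n = n₀ + Σ ν·ξ):
  P: 501.2 − 1(298.7) = 202.5
  V: 0 + 1(298.7) − 1(68.72) = 230
  R: 0 + 1(68.72) = 68.72

68.7 mol/min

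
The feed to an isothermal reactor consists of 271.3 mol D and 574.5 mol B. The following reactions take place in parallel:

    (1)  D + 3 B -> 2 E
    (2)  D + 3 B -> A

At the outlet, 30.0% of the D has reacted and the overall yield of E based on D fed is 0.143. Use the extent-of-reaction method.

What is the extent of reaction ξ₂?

Yield of E: 2ξ₁ / 271.3 = 0.143 → ξ₁ = 19.4 mol.
Conversion of D: 1ξ₁ + 1ξ₂ = 0.3 × 271.3 = 81.39 → ξ₂ = 61.99 mol.
Outlet amounts (n = n₀ + Σ ν·ξ):
  D: 271.3 − 1(19.4) − 1(61.99) = 189.9
  B: 574.5 − 3(19.4) − 3(61.99) = 330.3
  E: 0 + 2(19.4) = 38.8
  A: 0 + 1(61.99) = 61.99

ξ₂ = 62 mol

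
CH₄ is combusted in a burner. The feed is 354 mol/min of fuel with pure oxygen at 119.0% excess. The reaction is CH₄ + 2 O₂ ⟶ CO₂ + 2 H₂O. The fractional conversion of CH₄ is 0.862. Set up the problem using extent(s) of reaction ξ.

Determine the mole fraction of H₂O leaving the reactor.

0.32

Stoichiometric O₂ = 2 × 354 = 708 mol/min; O₂ fed = 708 × 2.190 = 1551 mol/min.
Fuel reacted = 0.862 × 354 → ξ = 305.1 mol/min.
Outlet (n = n₀ + ν ξ):
  CH₄: 354 − 1(305.1) = 48.85
  O₂: 1551 − 2(305.1) = 940.2
  CO₂: 0 + 1(305.1) = 305.1
  H₂O: 0 + 2(305.1) = 610.3
Total out = 1905 mol/min; y_H₂O = 610.3 / 1905 = 0.3204.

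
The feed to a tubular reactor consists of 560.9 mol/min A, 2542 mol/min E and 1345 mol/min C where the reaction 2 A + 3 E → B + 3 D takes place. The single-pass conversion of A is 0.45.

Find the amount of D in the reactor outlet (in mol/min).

379 mol/min

A reacted = 0.45 × 560.9 = 252.4 mol/min; ν_A = −2, so ξ = 252.4/2 = 126.2 mol/min.
Outlet amounts (n = n₀ + ν ξ):
  A: 560.9 − 2(126.2) = 308.5
  E: 2542 − 3(126.2) = 2163
  B: 0 + 1(126.2) = 126.2
  D: 0 + 3(126.2) = 378.6
  C: 1345 (inert)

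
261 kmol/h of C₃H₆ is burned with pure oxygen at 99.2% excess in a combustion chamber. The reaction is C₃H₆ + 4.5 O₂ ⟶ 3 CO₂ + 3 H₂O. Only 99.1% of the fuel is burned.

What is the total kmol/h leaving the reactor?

Stoichiometric O₂ = 4.5 × 261 = 1174 kmol/h; O₂ fed = 1174 × 1.992 = 2340 kmol/h.
Fuel reacted = 0.991 × 261 → ξ = 258.7 kmol/h.
Outlet (n = n₀ + ν ξ):
  C₃H₆: 261 − 1(258.7) = 2.349
  O₂: 2340 − 4.5(258.7) = 1176
  CO₂: 0 + 3(258.7) = 776
  H₂O: 0 + 3(258.7) = 776
Total out = 2.349 + 1176 + 776 + 776 = 2730 kmol/h.

2730 kmol/h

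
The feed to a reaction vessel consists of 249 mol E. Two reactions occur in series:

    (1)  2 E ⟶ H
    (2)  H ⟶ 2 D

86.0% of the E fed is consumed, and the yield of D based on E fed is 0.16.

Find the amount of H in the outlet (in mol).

Conversion of E: E consumed = 2ξ₁ = 0.86 × 249 → ξ₁ = 107.1 mol.
Yield of D: 2ξ₂ / 249 = 0.16 → ξ₂ = 19.92 mol.
Outlet amounts (n = n₀ + Σ ν·ξ):
  E: 249 − 2(107.1) = 34.86
  H: 0 + 1(107.1) − 1(19.92) = 87.15
  D: 0 + 2(19.92) = 39.84

87.1 mol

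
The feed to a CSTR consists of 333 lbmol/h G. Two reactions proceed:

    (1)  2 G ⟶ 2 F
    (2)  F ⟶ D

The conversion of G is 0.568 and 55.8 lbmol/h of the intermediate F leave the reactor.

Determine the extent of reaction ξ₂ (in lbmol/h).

ξ₂ = 133 lbmol/h

Conversion of G: G consumed = 2ξ₁ = 0.568 × 333 → ξ₁ = 94.57 lbmol/h.
F balance: n_F = 0 + 2ξ₁ − 1ξ₂ = 55.8 → ξ₂ = (2·94.57 − 55.8)/1 = 133.3 lbmol/h.
Outlet amounts (n = n₀ + Σ ν·ξ):
  G: 333 − 2(94.57) = 143.9
  F: 0 + 2(94.57) − 1(133.3) = 55.8
  D: 0 + 1(133.3) = 133.3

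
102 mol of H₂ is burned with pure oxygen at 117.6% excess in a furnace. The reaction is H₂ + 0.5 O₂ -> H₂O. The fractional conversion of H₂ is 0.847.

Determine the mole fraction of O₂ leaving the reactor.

0.399

Stoichiometric O₂ = 0.5 × 102 = 51 mol; O₂ fed = 51 × 2.176 = 111 mol.
Fuel reacted = 0.847 × 102 → ξ = 86.39 mol.
Outlet (n = n₀ + ν ξ):
  H₂: 102 − 1(86.39) = 15.61
  O₂: 111 − 0.5(86.39) = 67.78
  H₂O: 0 + 1(86.39) = 86.39
Total out = 169.8 mol; y_O₂ = 67.78 / 169.8 = 0.3992.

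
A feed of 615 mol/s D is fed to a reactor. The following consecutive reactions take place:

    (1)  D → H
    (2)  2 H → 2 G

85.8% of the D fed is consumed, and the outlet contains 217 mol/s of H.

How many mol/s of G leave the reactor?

Conversion of D: D consumed = 1ξ₁ = 0.858 × 615 → ξ₁ = 527.7 mol/s.
H balance: n_H = 0 + 1ξ₁ − 2ξ₂ = 217 → ξ₂ = (1·527.7 − 217)/2 = 155.3 mol/s.
Outlet amounts (n = n₀ + Σ ν·ξ):
  D: 615 − 1(527.7) = 87.33
  H: 0 + 1(527.7) − 2(155.3) = 217
  G: 0 + 2(155.3) = 310.7

311 mol/s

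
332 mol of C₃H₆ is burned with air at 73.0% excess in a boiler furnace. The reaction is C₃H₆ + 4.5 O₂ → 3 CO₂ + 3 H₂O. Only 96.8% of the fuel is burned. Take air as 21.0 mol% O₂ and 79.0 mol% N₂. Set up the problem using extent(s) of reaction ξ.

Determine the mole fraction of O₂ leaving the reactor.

0.0889

Stoichiometric O₂ = 4.5 × 332 = 1494 mol; O₂ fed = 1494 × 1.730 = 2585 mol.
N₂ fed = 2585 × 79/21 = 9723 mol.
Fuel reacted = 0.968 × 332 → ξ = 321.4 mol.
Outlet (n = n₀ + ν ξ):
  C₃H₆: 332 − 1(321.4) = 10.62
  O₂: 2585 − 4.5(321.4) = 1138
  N₂: 9723 (inert)
  CO₂: 0 + 3(321.4) = 964.1
  H₂O: 0 + 3(321.4) = 964.1
Total out = 12800 mol; y_O₂ = 1138 / 12800 = 0.08894.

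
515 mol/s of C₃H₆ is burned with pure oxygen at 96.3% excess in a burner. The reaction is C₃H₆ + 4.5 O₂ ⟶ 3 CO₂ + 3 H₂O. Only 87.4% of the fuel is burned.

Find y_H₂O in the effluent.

0.255

Stoichiometric O₂ = 4.5 × 515 = 2318 mol/s; O₂ fed = 2318 × 1.963 = 4549 mol/s.
Fuel reacted = 0.874 × 515 → ξ = 450.1 mol/s.
Outlet (n = n₀ + ν ξ):
  C₃H₆: 515 − 1(450.1) = 64.89
  O₂: 4549 − 4.5(450.1) = 2524
  CO₂: 0 + 3(450.1) = 1350
  H₂O: 0 + 3(450.1) = 1350
Total out = 5289 mol/s; y_H₂O = 1350 / 5289 = 0.2553.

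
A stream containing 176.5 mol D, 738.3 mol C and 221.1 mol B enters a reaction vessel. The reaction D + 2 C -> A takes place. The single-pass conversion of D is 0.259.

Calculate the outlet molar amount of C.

D reacted = 0.259 × 176.5 = 45.71 mol; ν_D = −1, so ξ = 45.71/1 = 45.71 mol.
Outlet amounts (n = n₀ + ν ξ):
  D: 176.5 − 1(45.71) = 130.8
  C: 738.3 − 2(45.71) = 646.9
  A: 0 + 1(45.71) = 45.71
  B: 221.1 (inert)

647 mol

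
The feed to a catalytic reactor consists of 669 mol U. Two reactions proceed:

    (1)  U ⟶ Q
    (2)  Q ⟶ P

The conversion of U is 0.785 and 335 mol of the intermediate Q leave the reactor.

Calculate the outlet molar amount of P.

190 mol

Conversion of U: U consumed = 1ξ₁ = 0.785 × 669 → ξ₁ = 525.2 mol.
Q balance: n_Q = 0 + 1ξ₁ − 1ξ₂ = 335 → ξ₂ = (1·525.2 − 335)/1 = 190.2 mol.
Outlet amounts (n = n₀ + Σ ν·ξ):
  U: 669 − 1(525.2) = 143.8
  Q: 0 + 1(525.2) − 1(190.2) = 335
  P: 0 + 1(190.2) = 190.2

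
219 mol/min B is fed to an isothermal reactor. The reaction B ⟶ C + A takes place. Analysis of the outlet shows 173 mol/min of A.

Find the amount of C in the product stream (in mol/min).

For A: n = n₀ + 1ξ → 173 = 0 + 1ξ, giving ξ = 173 mol/min.
Outlet amounts (n = n₀ + ν ξ):
  B: 219 − 1(173) = 46
  C: 0 + 1(173) = 173
  A: 0 + 1(173) = 173

173 mol/min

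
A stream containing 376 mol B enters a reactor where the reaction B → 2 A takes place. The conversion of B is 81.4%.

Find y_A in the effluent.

0.897

B reacted = 0.814 × 376 = 306.1 mol; ν_B = −1, so ξ = 306.1/1 = 306.1 mol.
Outlet amounts (n = n₀ + ν ξ):
  B: 376 − 1(306.1) = 69.94
  A: 0 + 2(306.1) = 612.1
Total out = 682.1 mol; y_A = 612.1 / 682.1 = 0.8975.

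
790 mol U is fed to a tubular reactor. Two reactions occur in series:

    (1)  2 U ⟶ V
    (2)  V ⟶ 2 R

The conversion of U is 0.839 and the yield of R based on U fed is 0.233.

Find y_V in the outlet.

Conversion of U: U consumed = 2ξ₁ = 0.839 × 790 → ξ₁ = 331.4 mol.
Yield of R: 2ξ₂ / 790 = 0.233 → ξ₂ = 92.04 mol.
Outlet amounts (n = n₀ + Σ ν·ξ):
  U: 790 − 2(331.4) = 127.2
  V: 0 + 1(331.4) − 1(92.04) = 239.4
  R: 0 + 2(92.04) = 184.1
Total out = 550.6 mol; y_V = 239.4 / 550.6 = 0.4347.

0.435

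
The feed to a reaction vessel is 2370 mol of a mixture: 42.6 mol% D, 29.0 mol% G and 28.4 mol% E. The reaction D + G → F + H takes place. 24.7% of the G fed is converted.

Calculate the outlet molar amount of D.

G reacted = 0.247 × 687.3 = 169.8 mol; ν_G = −1, so ξ = 169.8/1 = 169.8 mol.
Outlet amounts (n = n₀ + ν ξ):
  D: 1010 − 1(169.8) = 839.9
  G: 687.3 − 1(169.8) = 517.5
  F: 0 + 1(169.8) = 169.8
  H: 0 + 1(169.8) = 169.8
  E: 673.1 (inert)

840 mol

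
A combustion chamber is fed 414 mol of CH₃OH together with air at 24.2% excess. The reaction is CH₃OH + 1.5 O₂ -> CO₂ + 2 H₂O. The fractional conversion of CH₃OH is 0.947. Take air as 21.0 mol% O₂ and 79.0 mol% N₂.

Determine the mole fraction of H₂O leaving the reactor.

0.183

Stoichiometric O₂ = 1.5 × 414 = 621 mol; O₂ fed = 621 × 1.242 = 771.3 mol.
N₂ fed = 771.3 × 79/21 = 2901 mol.
Fuel reacted = 0.947 × 414 → ξ = 392.1 mol.
Outlet (n = n₀ + ν ξ):
  CH₃OH: 414 − 1(392.1) = 21.94
  O₂: 771.3 − 1.5(392.1) = 183.2
  N₂: 2901 (inert)
  CO₂: 0 + 1(392.1) = 392.1
  H₂O: 0 + 2(392.1) = 784.1
Total out = 4283 mol; y_H₂O = 784.1 / 4283 = 0.1831.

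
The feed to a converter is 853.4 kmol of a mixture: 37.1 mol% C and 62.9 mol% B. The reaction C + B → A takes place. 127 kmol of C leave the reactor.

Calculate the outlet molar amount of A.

190 kmol

For C: n = n₀ − 1ξ → 127 = 316.6 − 1ξ, giving ξ = 189.6 kmol.
Outlet amounts (n = n₀ + ν ξ):
  C: 316.6 − 1(189.6) = 127
  B: 536.8 − 1(189.6) = 347.2
  A: 0 + 1(189.6) = 189.6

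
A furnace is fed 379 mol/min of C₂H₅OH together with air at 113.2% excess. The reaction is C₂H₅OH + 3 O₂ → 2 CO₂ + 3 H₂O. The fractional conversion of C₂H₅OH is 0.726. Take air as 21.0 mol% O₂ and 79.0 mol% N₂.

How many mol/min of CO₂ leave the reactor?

550 mol/min

Stoichiometric O₂ = 3 × 379 = 1137 mol/min; O₂ fed = 1137 × 2.132 = 2424 mol/min.
N₂ fed = 2424 × 79/21 = 9119 mol/min.
Fuel reacted = 0.726 × 379 → ξ = 275.2 mol/min.
Outlet (n = n₀ + ν ξ):
  C₂H₅OH: 379 − 1(275.2) = 103.8
  O₂: 2424 − 3(275.2) = 1599
  N₂: 9119 (inert)
  CO₂: 0 + 2(275.2) = 550.3
  H₂O: 0 + 3(275.2) = 825.5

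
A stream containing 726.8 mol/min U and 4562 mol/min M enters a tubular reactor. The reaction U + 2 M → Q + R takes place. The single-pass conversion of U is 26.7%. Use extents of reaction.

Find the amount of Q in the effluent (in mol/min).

194 mol/min

U reacted = 0.267 × 726.8 = 194.1 mol/min; ν_U = −1, so ξ = 194.1/1 = 194.1 mol/min.
Outlet amounts (n = n₀ + ν ξ):
  U: 726.8 − 1(194.1) = 532.7
  M: 4562 − 2(194.1) = 4174
  Q: 0 + 1(194.1) = 194.1
  R: 0 + 1(194.1) = 194.1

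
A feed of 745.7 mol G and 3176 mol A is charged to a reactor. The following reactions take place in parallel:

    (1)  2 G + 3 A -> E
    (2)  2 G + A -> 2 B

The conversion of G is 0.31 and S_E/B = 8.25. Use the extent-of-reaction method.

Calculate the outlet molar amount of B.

13.2 mol

Conversion of G: G consumed = 0.31 × 745.7 = 231.2 mol = 2ξ₁ + 2ξ₂.
Selectivity: 1ξ₁ / (2ξ₂) = 8.25 → ξ₁ = 16.5 ξ₂.
Substitute: (2·16.5 + 2) ξ₂ = 231.2 → ξ₂ = 6.605 mol, ξ₁ = 109 mol.
Outlet amounts (n = n₀ + Σ ν·ξ):
  G: 745.7 − 2(109) − 2(6.605) = 514.5
  A: 3176 − 3(109) − 1(6.605) = 2842
  E: 0 + 1(109) = 109
  B: 0 + 2(6.605) = 13.21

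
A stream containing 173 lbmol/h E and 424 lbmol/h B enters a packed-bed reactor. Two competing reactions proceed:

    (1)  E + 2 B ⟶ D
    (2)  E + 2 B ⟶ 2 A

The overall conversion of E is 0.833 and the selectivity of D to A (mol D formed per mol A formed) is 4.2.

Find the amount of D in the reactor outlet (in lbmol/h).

Conversion of E: E consumed = 0.833 × 173 = 144.1 lbmol/h = 1ξ₁ + 1ξ₂.
Selectivity: 1ξ₁ / (2ξ₂) = 4.2 → ξ₁ = 8.4 ξ₂.
Substitute: (1·8.4 + 1) ξ₂ = 144.1 → ξ₂ = 15.33 lbmol/h, ξ₁ = 128.8 lbmol/h.
Outlet amounts (n = n₀ + Σ ν·ξ):
  E: 173 − 1(128.8) − 1(15.33) = 28.89
  B: 424 − 2(128.8) − 2(15.33) = 135.8
  D: 0 + 1(128.8) = 128.8
  A: 0 + 2(15.33) = 30.66

129 lbmol/h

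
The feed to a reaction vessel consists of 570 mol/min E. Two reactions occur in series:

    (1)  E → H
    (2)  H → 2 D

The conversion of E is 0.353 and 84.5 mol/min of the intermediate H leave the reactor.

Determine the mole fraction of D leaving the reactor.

0.34

Conversion of E: E consumed = 1ξ₁ = 0.353 × 570 → ξ₁ = 201.2 mol/min.
H balance: n_H = 0 + 1ξ₁ − 1ξ₂ = 84.5 → ξ₂ = (1·201.2 − 84.5)/1 = 116.7 mol/min.
Outlet amounts (n = n₀ + Σ ν·ξ):
  E: 570 − 1(201.2) = 368.8
  H: 0 + 1(201.2) − 1(116.7) = 84.5
  D: 0 + 2(116.7) = 233.4
Total out = 686.7 mol/min; y_D = 233.4 / 686.7 = 0.3399.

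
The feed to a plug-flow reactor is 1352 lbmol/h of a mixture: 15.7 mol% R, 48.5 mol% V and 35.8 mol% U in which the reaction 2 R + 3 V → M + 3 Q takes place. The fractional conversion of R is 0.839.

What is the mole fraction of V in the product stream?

R reacted = 0.839 × 212.3 = 178.1 lbmol/h; ν_R = −2, so ξ = 178.1/2 = 89.04 lbmol/h.
Outlet amounts (n = n₀ + ν ξ):
  R: 212.3 − 2(89.04) = 34.17
  V: 655.7 − 3(89.04) = 388.6
  M: 0 + 1(89.04) = 89.04
  Q: 0 + 3(89.04) = 267.1
  U: 484 (inert)
Total out = 1263 lbmol/h; y_V = 388.6 / 1263 = 0.3077.

0.308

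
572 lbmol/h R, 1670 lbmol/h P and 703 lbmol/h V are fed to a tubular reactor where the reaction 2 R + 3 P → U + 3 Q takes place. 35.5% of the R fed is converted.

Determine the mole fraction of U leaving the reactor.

0.0357

R reacted = 0.355 × 572 = 203.1 lbmol/h; ν_R = −2, so ξ = 203.1/2 = 101.5 lbmol/h.
Outlet amounts (n = n₀ + ν ξ):
  R: 572 − 2(101.5) = 368.9
  P: 1670 − 3(101.5) = 1365
  U: 0 + 1(101.5) = 101.5
  Q: 0 + 3(101.5) = 304.6
  V: 703 (inert)
Total out = 2843 lbmol/h; y_U = 101.5 / 2843 = 0.03571.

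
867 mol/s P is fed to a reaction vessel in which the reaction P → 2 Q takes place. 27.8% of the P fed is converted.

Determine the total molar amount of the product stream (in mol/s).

P reacted = 0.278 × 867 = 241 mol/s; ν_P = −1, so ξ = 241/1 = 241 mol/s.
Outlet amounts (n = n₀ + ν ξ):
  P: 867 − 1(241) = 626
  Q: 0 + 2(241) = 482.1
Total out = 626 + 482.1 = 1108 mol/s.

1110 mol/s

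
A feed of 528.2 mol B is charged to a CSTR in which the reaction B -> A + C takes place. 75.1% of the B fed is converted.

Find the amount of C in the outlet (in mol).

397 mol

B reacted = 0.751 × 528.2 = 396.7 mol; ν_B = −1, so ξ = 396.7/1 = 396.7 mol.
Outlet amounts (n = n₀ + ν ξ):
  B: 528.2 − 1(396.7) = 131.5
  A: 0 + 1(396.7) = 396.7
  C: 0 + 1(396.7) = 396.7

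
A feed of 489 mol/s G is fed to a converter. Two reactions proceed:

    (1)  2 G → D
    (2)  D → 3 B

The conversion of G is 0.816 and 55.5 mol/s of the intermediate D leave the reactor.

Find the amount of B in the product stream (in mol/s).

432 mol/s

Conversion of G: G consumed = 2ξ₁ = 0.816 × 489 → ξ₁ = 199.5 mol/s.
D balance: n_D = 0 + 1ξ₁ − 1ξ₂ = 55.5 → ξ₂ = (1·199.5 − 55.5)/1 = 144 mol/s.
Outlet amounts (n = n₀ + Σ ν·ξ):
  G: 489 − 2(199.5) = 89.98
  D: 0 + 1(199.5) − 1(144) = 55.5
  B: 0 + 3(144) = 432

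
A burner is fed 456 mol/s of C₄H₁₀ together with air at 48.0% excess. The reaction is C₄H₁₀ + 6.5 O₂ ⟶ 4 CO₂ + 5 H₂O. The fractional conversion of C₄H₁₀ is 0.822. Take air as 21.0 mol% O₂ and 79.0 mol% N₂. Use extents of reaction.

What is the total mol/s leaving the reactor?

Stoichiometric O₂ = 6.5 × 456 = 2964 mol/s; O₂ fed = 2964 × 1.480 = 4387 mol/s.
N₂ fed = 4387 × 79/21 = 16500 mol/s.
Fuel reacted = 0.822 × 456 → ξ = 374.8 mol/s.
Outlet (n = n₀ + ν ξ):
  C₄H₁₀: 456 − 1(374.8) = 81.17
  O₂: 4387 − 6.5(374.8) = 1950
  N₂: 16500 (inert)
  CO₂: 0 + 4(374.8) = 1499
  H₂O: 0 + 5(374.8) = 1874
Total out = 81.17 + 1950 + 16500 + 1499 + 1874 = 21910 mol/s.

21900 mol/s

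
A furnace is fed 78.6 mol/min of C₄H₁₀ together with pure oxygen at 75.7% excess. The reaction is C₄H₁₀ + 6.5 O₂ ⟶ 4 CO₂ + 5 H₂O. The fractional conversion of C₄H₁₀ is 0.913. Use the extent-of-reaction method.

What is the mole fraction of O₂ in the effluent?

Stoichiometric O₂ = 6.5 × 78.6 = 510.9 mol/min; O₂ fed = 510.9 × 1.757 = 897.7 mol/min.
Fuel reacted = 0.913 × 78.6 → ξ = 71.76 mol/min.
Outlet (n = n₀ + ν ξ):
  C₄H₁₀: 78.6 − 1(71.76) = 6.838
  O₂: 897.7 − 6.5(71.76) = 431.2
  CO₂: 0 + 4(71.76) = 287
  H₂O: 0 + 5(71.76) = 358.8
Total out = 1084 mol/min; y_O₂ = 431.2 / 1084 = 0.3978.

0.398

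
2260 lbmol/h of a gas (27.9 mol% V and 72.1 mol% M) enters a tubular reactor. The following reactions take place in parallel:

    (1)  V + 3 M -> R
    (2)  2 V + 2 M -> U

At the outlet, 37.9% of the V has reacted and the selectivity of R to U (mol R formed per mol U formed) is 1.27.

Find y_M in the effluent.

0.684

Conversion of V: V consumed = 0.379 × 630.5 = 239 lbmol/h = 1ξ₁ + 2ξ₂.
Selectivity: 1ξ₁ / (1ξ₂) = 1.27 → ξ₁ = 1.27 ξ₂.
Substitute: (1·1.27 + 2) ξ₂ = 239 → ξ₂ = 73.08 lbmol/h, ξ₁ = 92.81 lbmol/h.
Outlet amounts (n = n₀ + Σ ν·ξ):
  V: 630.5 − 1(92.81) − 2(73.08) = 391.6
  M: 1629 − 3(92.81) − 2(73.08) = 1205
  R: 0 + 1(92.81) = 92.81
  U: 0 + 1(73.08) = 73.08
Total out = 1762 lbmol/h; y_M = 1205 / 1762 = 0.6837.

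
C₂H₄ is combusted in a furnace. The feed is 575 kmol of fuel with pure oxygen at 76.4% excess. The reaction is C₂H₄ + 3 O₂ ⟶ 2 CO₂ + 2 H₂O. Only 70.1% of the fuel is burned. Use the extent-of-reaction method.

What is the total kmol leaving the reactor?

Stoichiometric O₂ = 3 × 575 = 1725 kmol; O₂ fed = 1725 × 1.764 = 3043 kmol.
Fuel reacted = 0.701 × 575 → ξ = 403.1 kmol.
Outlet (n = n₀ + ν ξ):
  C₂H₄: 575 − 1(403.1) = 171.9
  O₂: 3043 − 3(403.1) = 1834
  CO₂: 0 + 2(403.1) = 806.1
  H₂O: 0 + 2(403.1) = 806.1
Total out = 171.9 + 1834 + 806.1 + 806.1 = 3618 kmol.

3620 kmol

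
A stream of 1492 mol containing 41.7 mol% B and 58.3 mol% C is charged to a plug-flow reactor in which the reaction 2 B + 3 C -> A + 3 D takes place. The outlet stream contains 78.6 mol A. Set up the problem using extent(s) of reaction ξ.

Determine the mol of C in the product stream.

634 mol

For A: n = n₀ + 1ξ → 78.6 = 0 + 1ξ, giving ξ = 78.6 mol.
Outlet amounts (n = n₀ + ν ξ):
  B: 622.2 − 2(78.6) = 465
  C: 869.8 − 3(78.6) = 634
  A: 0 + 1(78.6) = 78.6
  D: 0 + 3(78.6) = 235.8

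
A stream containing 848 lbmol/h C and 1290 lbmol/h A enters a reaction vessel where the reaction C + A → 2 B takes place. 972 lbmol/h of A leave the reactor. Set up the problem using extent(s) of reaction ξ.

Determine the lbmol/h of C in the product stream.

For A: n = n₀ − 1ξ → 972 = 1290 − 1ξ, giving ξ = 318 lbmol/h.
Outlet amounts (n = n₀ + ν ξ):
  C: 848 − 1(318) = 530
  A: 1290 − 1(318) = 972
  B: 0 + 2(318) = 636

530 lbmol/h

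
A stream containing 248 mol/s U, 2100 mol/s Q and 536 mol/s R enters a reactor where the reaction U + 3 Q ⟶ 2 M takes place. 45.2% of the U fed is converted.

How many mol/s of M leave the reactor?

224 mol/s

U reacted = 0.452 × 248 = 112.1 mol/s; ν_U = −1, so ξ = 112.1/1 = 112.1 mol/s.
Outlet amounts (n = n₀ + ν ξ):
  U: 248 − 1(112.1) = 135.9
  Q: 2100 − 3(112.1) = 1764
  M: 0 + 2(112.1) = 224.2
  R: 536 (inert)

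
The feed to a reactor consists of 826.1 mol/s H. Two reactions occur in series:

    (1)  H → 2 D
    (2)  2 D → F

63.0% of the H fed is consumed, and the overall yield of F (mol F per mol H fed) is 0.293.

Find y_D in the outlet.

Conversion of H: H consumed = 1ξ₁ = 0.63 × 826.1 → ξ₁ = 520.4 mol/s.
Yield of F: 1ξ₂ / 826.1 = 0.293 → ξ₂ = 242 mol/s.
Outlet amounts (n = n₀ + Σ ν·ξ):
  H: 826.1 − 1(520.4) = 305.7
  D: 0 + 2(520.4) − 2(242) = 556.8
  F: 0 + 1(242) = 242
Total out = 1104 mol/s; y_D = 556.8 / 1104 = 0.5041.

0.504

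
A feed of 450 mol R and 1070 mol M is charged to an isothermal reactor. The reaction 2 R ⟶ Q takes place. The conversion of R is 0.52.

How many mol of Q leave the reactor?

117 mol

R reacted = 0.52 × 450 = 234 mol; ν_R = −2, so ξ = 234/2 = 117 mol.
Outlet amounts (n = n₀ + ν ξ):
  R: 450 − 2(117) = 216
  Q: 0 + 1(117) = 117
  M: 1070 (inert)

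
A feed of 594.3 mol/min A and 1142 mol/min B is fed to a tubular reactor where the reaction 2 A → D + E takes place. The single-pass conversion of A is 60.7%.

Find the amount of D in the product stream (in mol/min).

A reacted = 0.607 × 594.3 = 360.7 mol/min; ν_A = −2, so ξ = 360.7/2 = 180.4 mol/min.
Outlet amounts (n = n₀ + ν ξ):
  A: 594.3 − 2(180.4) = 233.6
  D: 0 + 1(180.4) = 180.4
  E: 0 + 1(180.4) = 180.4
  B: 1142 (inert)

180 mol/min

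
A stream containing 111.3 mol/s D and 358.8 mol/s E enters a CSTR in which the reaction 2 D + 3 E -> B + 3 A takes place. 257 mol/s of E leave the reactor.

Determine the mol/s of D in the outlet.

43.4 mol/s

For E: n = n₀ − 3ξ → 257 = 358.8 − 3ξ, giving ξ = 33.93 mol/s.
Outlet amounts (n = n₀ + ν ξ):
  D: 111.3 − 2(33.93) = 43.43
  E: 358.8 − 3(33.93) = 257
  B: 0 + 1(33.93) = 33.93
  A: 0 + 3(33.93) = 101.8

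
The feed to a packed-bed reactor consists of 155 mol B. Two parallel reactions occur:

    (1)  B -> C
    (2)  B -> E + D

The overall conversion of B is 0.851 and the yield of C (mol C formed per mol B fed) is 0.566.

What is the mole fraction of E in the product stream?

Yield of C: 1ξ₁ / 155 = 0.566 → ξ₁ = 87.73 mol.
Conversion of B: 1ξ₁ + 1ξ₂ = 0.851 × 155 = 131.9 → ξ₂ = 44.18 mol.
Outlet amounts (n = n₀ + Σ ν·ξ):
  B: 155 − 1(87.73) − 1(44.18) = 23.09
  C: 0 + 1(87.73) = 87.73
  E: 0 + 1(44.18) = 44.18
  D: 0 + 1(44.18) = 44.18
Total out = 199.2 mol; y_E = 44.18 / 199.2 = 0.2218.

0.222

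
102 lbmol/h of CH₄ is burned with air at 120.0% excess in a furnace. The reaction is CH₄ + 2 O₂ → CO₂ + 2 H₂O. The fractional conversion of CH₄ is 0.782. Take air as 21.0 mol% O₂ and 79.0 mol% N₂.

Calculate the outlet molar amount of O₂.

289 lbmol/h

Stoichiometric O₂ = 2 × 102 = 204 lbmol/h; O₂ fed = 204 × 2.200 = 448.8 lbmol/h.
N₂ fed = 448.8 × 79/21 = 1688 lbmol/h.
Fuel reacted = 0.782 × 102 → ξ = 79.76 lbmol/h.
Outlet (n = n₀ + ν ξ):
  CH₄: 102 − 1(79.76) = 22.24
  O₂: 448.8 − 2(79.76) = 289.3
  N₂: 1688 (inert)
  CO₂: 0 + 1(79.76) = 79.76
  H₂O: 0 + 2(79.76) = 159.5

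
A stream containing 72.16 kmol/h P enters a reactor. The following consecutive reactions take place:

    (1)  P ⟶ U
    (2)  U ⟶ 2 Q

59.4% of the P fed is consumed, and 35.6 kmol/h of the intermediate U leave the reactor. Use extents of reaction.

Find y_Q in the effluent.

Conversion of P: P consumed = 1ξ₁ = 0.594 × 72.16 → ξ₁ = 42.86 kmol/h.
U balance: n_U = 0 + 1ξ₁ − 1ξ₂ = 35.6 → ξ₂ = (1·42.86 − 35.6)/1 = 7.263 kmol/h.
Outlet amounts (n = n₀ + Σ ν·ξ):
  P: 72.16 − 1(42.86) = 29.3
  U: 0 + 1(42.86) − 1(7.263) = 35.6
  Q: 0 + 2(7.263) = 14.53
Total out = 79.42 kmol/h; y_Q = 14.53 / 79.42 = 0.1829.

0.183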